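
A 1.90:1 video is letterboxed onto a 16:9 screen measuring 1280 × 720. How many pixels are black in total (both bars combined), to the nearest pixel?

59284 pixels

1.90:1 is wider than 16:9, so it spans the full width.
Content height = 1280 / 1.900 ≈ 673.6842 px.
Black = 720 − 673.6842 = 46.3158 px.
That's 46.3158 × 1280 ≈ 59284 black pixels.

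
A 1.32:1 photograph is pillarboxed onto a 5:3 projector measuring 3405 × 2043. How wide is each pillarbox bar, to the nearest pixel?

1.32:1 (1.320) < 5:3 (1.667), so the photograph fills the height.
That makes the image 2696.76 px wide (2043 × 1.320).
Black = 3405 − 2696.76 = 708.24 px, or 354.12 per bar.

354 px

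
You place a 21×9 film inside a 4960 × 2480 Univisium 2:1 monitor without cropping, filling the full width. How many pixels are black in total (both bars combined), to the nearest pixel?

1757257 pixels

The film is 4960 × 9/21 ≈ 2125.7143 px tall.
Black = 2480 − 2125.7143 = 354.2857 px.
Across the 4960-px span: 354.2857 × 4960 ≈ 1757257 px.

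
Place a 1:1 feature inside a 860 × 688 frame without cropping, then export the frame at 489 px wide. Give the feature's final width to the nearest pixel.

391 px

Fitted into 860×688, the feature spans the height; its width is 688 × 1/1 ≈ 688.00 px.
Resizing to 489 px wide multiplies everything by 0.5686: 688.00 → 391.20 px.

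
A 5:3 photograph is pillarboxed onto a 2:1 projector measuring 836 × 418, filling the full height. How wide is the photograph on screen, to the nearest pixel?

697 px

That makes the image 696.67 px wide (418 × 5/3).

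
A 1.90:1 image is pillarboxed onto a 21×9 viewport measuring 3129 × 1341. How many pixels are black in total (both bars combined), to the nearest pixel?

779255 pixels

Since 1.900 < 2.333, the image is height-limited.
The image is 1341 × 1.900 ≈ 2547.9000 px wide.
3129 − 2547.9000 = 581.1000 px of bars.
That's 581.1000 × 1341 ≈ 779255 black pixels.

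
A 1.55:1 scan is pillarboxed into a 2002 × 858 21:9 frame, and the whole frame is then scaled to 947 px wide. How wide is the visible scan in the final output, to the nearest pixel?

In the 2002×858 frame the scan fills the height: width = 858 × 1.550 ≈ 1329.90 px.
Resizing to 947 px wide multiplies everything by 0.4730: 1329.90 → 629.08 px.

629 px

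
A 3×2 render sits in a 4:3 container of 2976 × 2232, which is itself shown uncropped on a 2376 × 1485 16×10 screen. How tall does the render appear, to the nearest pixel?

Inside the 2976×2232 canvas the render is width-limited at 2976.00 × 1984.00.
The 4:3 canvas is height-limited in 2376×1485, giving 1980.00 × 1485.00; scale factor 0.6653.
So the render's height is 1984.00 × 0.6653 ≈ 1320.00.

1320 px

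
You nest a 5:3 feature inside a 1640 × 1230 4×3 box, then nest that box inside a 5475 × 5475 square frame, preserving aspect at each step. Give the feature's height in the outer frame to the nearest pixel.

3285 px

Inside the 1640×1230 canvas the feature is width-limited at 1640.00 × 984.00.
Second fit — the 4×3 canvas into 5475×5475 spans the width: 5475.00 × 4106.25 (×3.3384 from 1640×1230).
So the feature's height is 984.00 × 3.3384 ≈ 3285.00.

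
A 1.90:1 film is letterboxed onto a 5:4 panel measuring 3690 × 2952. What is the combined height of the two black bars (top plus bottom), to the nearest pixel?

1010 px

1.90:1 (1.900) > 5:4 (1.250), so the film fills the width.
That makes the image 1942.11 px tall (3690 / 1.900).
Black = 2952 − 1942.11 = 1009.89 px.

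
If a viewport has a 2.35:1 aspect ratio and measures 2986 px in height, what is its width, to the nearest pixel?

2986 × 2.350 = 7017.10.

7017 px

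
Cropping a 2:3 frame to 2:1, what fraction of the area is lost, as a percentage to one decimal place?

Going from 2:3 to 2:1 means cutting height while keeping width.
(0.667)/(2.000) ≈ 0.333 of the area survives, leaving 66.67% discarded.

66.7%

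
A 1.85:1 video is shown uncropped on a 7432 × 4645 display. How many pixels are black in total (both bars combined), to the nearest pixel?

1.85:1 is wider than 16×10, so it spans the full width.
The video is 7432 / 1.850 ≈ 4017.2973 px tall.
Black = 4645 − 4017.2973 = 627.7027 px.
That's 627.7027 × 7432 ≈ 4665086 black pixels.

4665086 pixels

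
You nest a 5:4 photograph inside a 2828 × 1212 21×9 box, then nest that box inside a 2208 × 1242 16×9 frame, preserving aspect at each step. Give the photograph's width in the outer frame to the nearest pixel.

1183 px

Inside the 2828×1212 canvas the photograph is height-limited at 1515.00 × 1212.00.
The 21×9 canvas is width-limited in 2208×1242, giving 2208.00 × 946.29; scale factor 0.7808.
The photograph scales with it: width 1515.00 × 0.7808 ≈ 1182.86.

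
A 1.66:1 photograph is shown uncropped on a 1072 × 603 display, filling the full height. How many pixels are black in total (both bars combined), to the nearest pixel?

That makes the image 1000.9800 px wide (603 × 1.660).
Leftover width: 1072 − 1000.9800 = 71.0200 px.
That's 71.0200 × 603 ≈ 42825 black pixels.

42825 pixels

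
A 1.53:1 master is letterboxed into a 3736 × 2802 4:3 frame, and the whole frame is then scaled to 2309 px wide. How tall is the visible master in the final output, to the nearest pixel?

1509 px

Fitted into 3736×2802, the master spans the width; its height is 3736 / 1.530 ≈ 2441.83 px.
The frame scales by 2309/3736 = 0.6180; 2441.83 × 0.6180 ≈ 1509.15 px.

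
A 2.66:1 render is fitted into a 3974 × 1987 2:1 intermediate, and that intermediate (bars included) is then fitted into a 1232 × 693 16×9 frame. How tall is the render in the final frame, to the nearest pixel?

2.66:1 in 3974×1987: fills the width, so the render is 3974.00 × 1493.98.
The 2:1 canvas is width-limited in 1232×693, giving 1232.00 × 616.00; scale factor 0.3100.
So the render's height is 1493.98 × 0.3100 ≈ 463.16.

463 px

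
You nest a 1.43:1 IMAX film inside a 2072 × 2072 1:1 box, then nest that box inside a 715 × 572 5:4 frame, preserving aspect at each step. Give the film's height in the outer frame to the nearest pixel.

First fit — 1.43:1 IMAX into 2072×2072 spans the width: 2072.00 × 1448.95.
Second fit — the 1:1 canvas into 715×572 spans the height: 572.00 × 572.00 (×0.2761 from 2072×2072).
Applying the same ×0.2761: 1448.95 → 400.00.

400 px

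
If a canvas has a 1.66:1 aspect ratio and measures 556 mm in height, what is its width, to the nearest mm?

923 mm

At 1.66:1, 556 × 1.660 ≈ 922.96.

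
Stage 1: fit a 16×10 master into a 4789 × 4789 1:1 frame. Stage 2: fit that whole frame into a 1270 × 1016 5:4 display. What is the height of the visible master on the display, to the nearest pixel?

16×10 in 4789×4789: fills the width, so the master is 4789.00 × 2993.12.
Second fit — the 1:1 canvas into 1270×1016 spans the height: 1016.00 × 1016.00 (×0.2122 from 4789×4789).
So the master's height is 2993.12 × 0.2122 ≈ 635.00.

635 px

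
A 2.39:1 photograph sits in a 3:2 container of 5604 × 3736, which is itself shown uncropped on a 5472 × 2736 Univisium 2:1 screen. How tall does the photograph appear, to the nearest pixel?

1717 px

Inside the 5604×3736 canvas the photograph is width-limited at 5604.00 × 2344.77.
The 3:2 canvas is height-limited in 5472×2736, giving 4104.00 × 2736.00; scale factor 0.7323.
The photograph scales with it: height 2344.77 × 0.7323 ≈ 1717.15.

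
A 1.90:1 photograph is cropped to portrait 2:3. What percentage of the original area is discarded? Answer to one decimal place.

The height stays; only width is cut (since portrait 2:3 is narrower than 1.90:1).
Fraction kept = (0.667)/(1.900) ≈ 35.09%, so 64.91% is lost.

64.9%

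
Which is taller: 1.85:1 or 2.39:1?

1.85:1

1.85 and 2.39; 2.39 > 1.85. The smaller width-to-height ratio is the taller frame.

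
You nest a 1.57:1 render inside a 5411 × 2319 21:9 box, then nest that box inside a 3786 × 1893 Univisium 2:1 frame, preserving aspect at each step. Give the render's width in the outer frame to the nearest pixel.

2547 px

1.57:1 in 5411×2319: fills the height, so the render is 3640.83 × 2319.00.
Second fit — the 21:9 canvas into 3786×1893 spans the width: 3786.00 × 1622.57 (×0.6997 from 5411×2319).
Applying the same ×0.6997: 3640.83 → 2547.44.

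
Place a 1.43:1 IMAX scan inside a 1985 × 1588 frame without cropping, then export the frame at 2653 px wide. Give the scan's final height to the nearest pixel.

In the 1985×1588 frame the scan fills the width: height = 1985 / 1.430 ≈ 1388.11 px.
Scaling 1985 → 2653 is ×1.3365, so the height becomes 1388.11 × 1.3365 ≈ 1855.24 px.

1855 px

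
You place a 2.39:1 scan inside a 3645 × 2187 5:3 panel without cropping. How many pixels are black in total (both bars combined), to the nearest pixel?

2412609 pixels

2.39:1 (2.390) > 5:3 (1.667), so the scan fills the width.
Content height = 3645 / 2.390 ≈ 1525.1046 px.
Black = 2187 − 1525.1046 = 661.8954 px.
Across the 3645-px span: 661.8954 × 3645 ≈ 2412609 px.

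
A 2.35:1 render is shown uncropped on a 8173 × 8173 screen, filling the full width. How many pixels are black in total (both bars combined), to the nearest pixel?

38373278 pixels

Content height = 8173 / 2.350 ≈ 3477.8723 px.
8173 − 3477.8723 = 4695.1277 px of bars.
Across the 8173-px span: 4695.1277 × 8173 ≈ 38373278 px.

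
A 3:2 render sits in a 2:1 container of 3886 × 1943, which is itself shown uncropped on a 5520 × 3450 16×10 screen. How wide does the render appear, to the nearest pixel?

3:2 in 3886×1943: fills the height, so the render is 2914.50 × 1943.00.
2:1 in 5520×3450: fills the width, so the intermediate becomes 5520.00 × 2760.00 — a scale of ×1.4205.
So the render's width is 2914.50 × 1.4205 ≈ 4140.00.

4140 px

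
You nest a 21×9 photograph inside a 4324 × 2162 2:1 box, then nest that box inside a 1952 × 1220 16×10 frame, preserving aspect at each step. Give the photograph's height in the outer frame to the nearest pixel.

837 px

First fit — 21×9 into 4324×2162 spans the width: 4324.00 × 1853.14.
Second fit — the 2:1 canvas into 1952×1220 spans the width: 1952.00 × 976.00 (×0.4514 from 4324×2162).
Applying the same ×0.4514: 1853.14 → 836.57.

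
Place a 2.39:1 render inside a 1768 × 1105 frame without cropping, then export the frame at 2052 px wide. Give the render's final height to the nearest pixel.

859 px

At 1768×1105 the render is width-limited, so height = 1768 / 2.390 ≈ 739.75 px.
The frame scales by 2052/1768 = 1.1606; 739.75 × 1.1606 ≈ 858.58 px.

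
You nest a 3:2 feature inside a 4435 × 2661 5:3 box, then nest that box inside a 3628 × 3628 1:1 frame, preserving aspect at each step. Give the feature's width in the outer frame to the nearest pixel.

3265 px

3:2 in 4435×2661: fills the height, so the feature is 3991.50 × 2661.00.
5:3 in 3628×3628: fills the width, so the intermediate becomes 3628.00 × 2176.80 — a scale of ×0.8180.
Applying the same ×0.8180: 3991.50 → 3265.20.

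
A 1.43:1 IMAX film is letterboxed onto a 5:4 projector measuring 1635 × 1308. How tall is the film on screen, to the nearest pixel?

Since 1.430 > 1.250, the film is width-limited.
The film is 1635 / 1.430 ≈ 1143.36 px tall.

1143 px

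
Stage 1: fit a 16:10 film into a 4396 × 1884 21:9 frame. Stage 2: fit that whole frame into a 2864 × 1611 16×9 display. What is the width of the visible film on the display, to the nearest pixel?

1964 px

16:10 in 4396×1884: fills the height, so the film is 3014.40 × 1884.00.
21:9 in 2864×1611: fills the width, so the intermediate becomes 2864.00 × 1227.43 — a scale of ×0.6515.
The film scales with it: width 3014.40 × 0.6515 ≈ 1963.89.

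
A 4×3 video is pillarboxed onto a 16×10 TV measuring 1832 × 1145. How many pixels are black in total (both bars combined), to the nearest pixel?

4×3 is narrower than 16×10, so it spans the full height.
Content width = 1145 × 4/3 ≈ 1526.6667 px.
Black = 1832 − 1526.6667 = 305.3333 px.
Across the 1145-px span: 305.3333 × 1145 ≈ 349607 px.

349607 pixels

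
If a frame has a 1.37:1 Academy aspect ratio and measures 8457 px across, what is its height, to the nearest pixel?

6173 px

Height = 8457 / 1.370 = 6172.99.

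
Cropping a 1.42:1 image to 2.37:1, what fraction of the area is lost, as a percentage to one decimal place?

40.1%

The width stays; only height is cut (since 2.37:1 is wider than 1.42:1).
(1.420)/(2.370) ≈ 0.599 of the area survives, leaving 40.08% discarded.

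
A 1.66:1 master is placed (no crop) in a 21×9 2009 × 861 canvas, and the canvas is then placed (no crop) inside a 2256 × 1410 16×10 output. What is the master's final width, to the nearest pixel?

1605 px

1.66:1 in 2009×861: fills the height, so the master is 1429.26 × 861.00.
21×9 in 2256×1410: fills the width, so the intermediate becomes 2256.00 × 966.86 — a scale of ×1.1229.
The master scales with it: width 1429.26 × 1.1229 ≈ 1604.98.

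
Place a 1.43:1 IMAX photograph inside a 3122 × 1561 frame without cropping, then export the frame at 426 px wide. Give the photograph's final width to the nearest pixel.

Fitted into 3122×1561, the photograph spans the height; its width is 1561 × 1.430 ≈ 2232.23 px.
Scaling 3122 → 426 is ×0.1365, so the width becomes 2232.23 × 0.1365 ≈ 304.59 px.

305 px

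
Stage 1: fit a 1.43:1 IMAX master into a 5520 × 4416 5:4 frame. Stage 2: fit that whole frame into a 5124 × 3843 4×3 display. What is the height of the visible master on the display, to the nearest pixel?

Inside the 5520×4416 canvas the master is width-limited at 5520.00 × 3860.14.
5:4 in 5124×3843: fills the height, so the intermediate becomes 4803.75 × 3843.00 — a scale of ×0.8702.
So the master's height is 3860.14 × 0.8702 ≈ 3359.27.

3359 px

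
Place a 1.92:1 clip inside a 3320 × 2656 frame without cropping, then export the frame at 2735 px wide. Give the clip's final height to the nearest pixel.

At 3320×2656 the clip is width-limited, so height = 3320 / 1.920 ≈ 1729.17 px.
The frame scales by 2735/3320 = 0.8238; 1729.17 × 0.8238 ≈ 1424.48 px.

1424 px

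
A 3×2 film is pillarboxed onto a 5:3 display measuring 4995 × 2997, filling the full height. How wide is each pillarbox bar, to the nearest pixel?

Content width = 2997 × 3/2 ≈ 4495.50 px.
Black = 4995 − 4495.50 = 499.50 px, or 249.75 per bar.

250 px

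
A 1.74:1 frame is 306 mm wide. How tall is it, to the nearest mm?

176 mm

Height = 306 / 1.740 = 175.86.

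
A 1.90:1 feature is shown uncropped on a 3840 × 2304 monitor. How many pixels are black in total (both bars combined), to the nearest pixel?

1086518 pixels

Since 1.900 > 1.667, the feature is width-limited.
That makes the image 2021.0526 px tall (3840 / 1.900).
Leftover height: 2304 − 2021.0526 = 282.9474 px.
Across the 3840-px span: 282.9474 × 3840 ≈ 1086518 px.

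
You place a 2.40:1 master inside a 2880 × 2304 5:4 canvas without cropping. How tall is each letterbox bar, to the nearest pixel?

Since 2.400 > 1.250, the master is width-limited.
The master is 2880 / 2.400 ≈ 1200.00 px tall.
Black = 2304 − 1200.00 = 1104.00 px, or 552.00 per bar.

552 px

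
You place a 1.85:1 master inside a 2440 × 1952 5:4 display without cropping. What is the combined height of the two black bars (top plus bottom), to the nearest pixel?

633 px

1.85:1 (1.850) > 5:4 (1.250), so the master fills the width.
The master is 2440 / 1.850 ≈ 1318.92 px tall.
Black = 1952 − 1318.92 = 633.08 px.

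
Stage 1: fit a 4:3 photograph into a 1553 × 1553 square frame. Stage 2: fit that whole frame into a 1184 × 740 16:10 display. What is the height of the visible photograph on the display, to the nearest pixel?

Inside the 1553×1553 canvas the photograph is width-limited at 1553.00 × 1164.75.
The square canvas is height-limited in 1184×740, giving 740.00 × 740.00; scale factor 0.4765.
Applying the same ×0.4765: 1164.75 → 555.00.

555 px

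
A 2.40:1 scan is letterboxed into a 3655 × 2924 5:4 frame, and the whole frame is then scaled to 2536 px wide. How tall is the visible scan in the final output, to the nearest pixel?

At 3655×2924 the scan is width-limited, so height = 3655 / 2.400 ≈ 1522.92 px.
Resizing to 2536 px wide multiplies everything by 0.6938: 1522.92 → 1056.67 px.

1057 px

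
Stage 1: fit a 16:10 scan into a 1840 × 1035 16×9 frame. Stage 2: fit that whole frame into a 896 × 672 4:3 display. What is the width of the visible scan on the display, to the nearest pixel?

First fit — 16:10 into 1840×1035 spans the height: 1656.00 × 1035.00.
Second fit — the 16×9 canvas into 896×672 spans the width: 896.00 × 504.00 (×0.4870 from 1840×1035).
The scan scales with it: width 1656.00 × 0.4870 ≈ 806.40.

806 px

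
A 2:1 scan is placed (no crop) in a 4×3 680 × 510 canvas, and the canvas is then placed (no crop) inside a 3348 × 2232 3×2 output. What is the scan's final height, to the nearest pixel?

1488 px

2:1 in 680×510: fills the width, so the scan is 680.00 × 340.00.
Second fit — the 4×3 canvas into 3348×2232 spans the height: 2976.00 × 2232.00 (×4.3765 from 680×510).
The scan scales with it: height 340.00 × 4.3765 ≈ 1488.00.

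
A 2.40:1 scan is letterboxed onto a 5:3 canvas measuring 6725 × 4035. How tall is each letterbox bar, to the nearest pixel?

616 px

2.40:1 (2.400) > 5:3 (1.667), so the scan fills the width.
The scan is 6725 / 2.400 ≈ 2802.08 px tall.
Leftover height: 4035 − 2802.08 = 1232.92 px → 616.46 each side.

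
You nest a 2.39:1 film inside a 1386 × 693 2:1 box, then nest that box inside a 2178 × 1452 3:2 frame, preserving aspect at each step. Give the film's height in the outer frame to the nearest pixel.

911 px

First fit — 2.39:1 into 1386×693 spans the width: 1386.00 × 579.92.
The 2:1 canvas is width-limited in 2178×1452, giving 2178.00 × 1089.00; scale factor 1.5714.
Applying the same ×1.5714: 579.92 → 911.30.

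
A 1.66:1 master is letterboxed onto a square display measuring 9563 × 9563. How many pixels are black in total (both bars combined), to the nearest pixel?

36360024 pixels

1.66:1 (1.660) > square (1.000), so the master fills the width.
That makes the image 5760.8434 px tall (9563 / 1.660).
9563 − 5760.8434 = 3802.1566 px of bars.
Bar area = 3802.1566 × 9563 ≈ 36360024 px.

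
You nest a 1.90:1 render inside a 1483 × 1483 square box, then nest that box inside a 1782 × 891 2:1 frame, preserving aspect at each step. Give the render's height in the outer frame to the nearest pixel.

1.90:1 in 1483×1483: fills the width, so the render is 1483.00 × 780.53.
The square canvas is height-limited in 1782×891, giving 891.00 × 891.00; scale factor 0.6008.
So the render's height is 780.53 × 0.6008 ≈ 468.95.

469 px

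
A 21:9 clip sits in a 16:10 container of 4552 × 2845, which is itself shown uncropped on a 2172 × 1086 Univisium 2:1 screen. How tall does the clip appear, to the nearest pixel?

745 px

First fit — 21:9 into 4552×2845 spans the width: 4552.00 × 1950.86.
Second fit — the 16:10 canvas into 2172×1086 spans the height: 1737.60 × 1086.00 (×0.3817 from 4552×2845).
So the clip's height is 1950.86 × 0.3817 ≈ 744.69.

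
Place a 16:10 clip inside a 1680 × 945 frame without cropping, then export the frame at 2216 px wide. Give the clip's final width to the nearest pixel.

Fitted into 1680×945, the clip spans the height; its width is 945 × 16/10 ≈ 1512.00 px.
Resizing to 2216 px wide multiplies everything by 1.3190: 1512.00 → 1994.40 px.

1994 px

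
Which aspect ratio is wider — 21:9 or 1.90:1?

21:9

21:9 = 2.333 and 1.9; 2.333 > 1.9.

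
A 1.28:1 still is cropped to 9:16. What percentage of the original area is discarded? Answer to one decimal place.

56.1%

The height stays; only width is cut (since 9:16 is narrower than 1.28:1).
Fraction kept = (0.562)/(1.280) ≈ 43.95%, so 56.05% is lost.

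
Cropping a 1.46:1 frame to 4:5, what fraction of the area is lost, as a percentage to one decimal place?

The height stays; only width is cut (since 4:5 is narrower than 1.46:1).
Fraction kept = (0.800)/(1.460) ≈ 54.79%, so 45.21% is lost.

45.2%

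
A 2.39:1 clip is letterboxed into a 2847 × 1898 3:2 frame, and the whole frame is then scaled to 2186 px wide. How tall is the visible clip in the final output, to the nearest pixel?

At 2847×1898 the clip is width-limited, so height = 2847 / 2.390 ≈ 1191.21 px.
Resizing to 2186 px wide multiplies everything by 0.7678: 1191.21 → 914.64 px.

915 px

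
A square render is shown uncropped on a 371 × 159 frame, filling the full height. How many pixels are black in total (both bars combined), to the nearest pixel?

The render is 159 × 1/1 ≈ 159.0000 px wide.
Black = 371 − 159.0000 = 212.0000 px.
That's 212.0000 × 159 ≈ 33708 black pixels.

33708 pixels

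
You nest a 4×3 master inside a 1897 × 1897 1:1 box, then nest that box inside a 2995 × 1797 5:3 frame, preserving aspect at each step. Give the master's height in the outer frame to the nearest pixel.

Inside the 1897×1897 canvas the master is width-limited at 1897.00 × 1422.75.
Second fit — the 1:1 canvas into 2995×1797 spans the height: 1797.00 × 1797.00 (×0.9473 from 1897×1897).
Applying the same ×0.9473: 1422.75 → 1347.75.

1348 px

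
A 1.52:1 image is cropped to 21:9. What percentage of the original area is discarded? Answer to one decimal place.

The width stays; only height is cut (since 21:9 is wider than 1.52:1).
Fraction kept = (1.520)/(2.333) ≈ 65.14%, so 34.86% is lost.

34.9%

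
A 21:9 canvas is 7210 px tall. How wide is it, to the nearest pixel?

At 21:9, 7210 × 21/9 ≈ 16823.33.

16823 px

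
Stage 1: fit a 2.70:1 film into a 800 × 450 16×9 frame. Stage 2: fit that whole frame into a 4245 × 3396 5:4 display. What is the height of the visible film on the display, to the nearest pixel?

1572 px

First fit — 2.70:1 into 800×450 spans the width: 800.00 × 296.30.
The 16×9 canvas is width-limited in 4245×3396, giving 4245.00 × 2387.81; scale factor 5.3063.
Applying the same ×5.3063: 296.30 → 1572.22.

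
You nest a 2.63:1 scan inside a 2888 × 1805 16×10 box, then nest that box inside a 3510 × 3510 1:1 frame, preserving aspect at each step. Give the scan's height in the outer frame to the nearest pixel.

2.63:1 in 2888×1805: fills the width, so the scan is 2888.00 × 1098.10.
16×10 in 3510×3510: fills the width, so the intermediate becomes 3510.00 × 2193.75 — a scale of ×1.2154.
So the scan's height is 1098.10 × 1.2154 ≈ 1334.60.

1335 px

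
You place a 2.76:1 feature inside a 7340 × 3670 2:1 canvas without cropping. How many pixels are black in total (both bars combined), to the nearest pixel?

2.76:1 is wider than 2:1, so it spans the full width.
That makes the image 2659.4203 px tall (7340 / 2.760).
Leftover height: 3670 − 2659.4203 = 1010.5797 px.
Bar area = 1010.5797 × 7340 ≈ 7417655 px.

7417655 pixels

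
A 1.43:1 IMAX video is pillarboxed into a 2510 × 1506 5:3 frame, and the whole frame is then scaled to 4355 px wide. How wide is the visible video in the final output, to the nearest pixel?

3737 px

Fitted into 2510×1506, the video spans the height; its width is 1506 × 1.430 ≈ 2153.58 px.
The frame scales by 4355/2510 = 1.7351; 2153.58 × 1.7351 ≈ 3736.59 px.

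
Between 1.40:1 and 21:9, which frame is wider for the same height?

21:9

1.4 and 21:9 = 2.333; 2.333 > 1.4.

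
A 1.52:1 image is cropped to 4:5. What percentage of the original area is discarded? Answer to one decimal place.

47.4%

4:5 is narrower than 1.52:1, so the crop keeps the full height and trims the width.
(0.800)/(1.520) ≈ 0.526 of the area survives, leaving 47.37% discarded.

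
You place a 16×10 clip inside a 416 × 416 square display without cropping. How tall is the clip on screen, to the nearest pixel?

260 px

16×10 is wider than square, so it spans the full width.
That makes the image 260.00 px tall (416 × 10/16).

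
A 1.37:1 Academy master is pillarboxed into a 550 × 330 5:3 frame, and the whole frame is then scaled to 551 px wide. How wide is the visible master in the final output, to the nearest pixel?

453 px

Fitted into 550×330, the master spans the height; its width is 330 × 1.370 ≈ 452.10 px.
Scaling 550 → 551 is ×1.0018, so the width becomes 452.10 × 1.0018 ≈ 452.92 px.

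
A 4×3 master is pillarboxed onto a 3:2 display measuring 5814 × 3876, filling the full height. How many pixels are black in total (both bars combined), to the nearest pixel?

2503896 pixels

That makes the image 5168.0000 px wide (3876 × 4/3).
5814 − 5168.0000 = 646.0000 px of bars.
Across the 3876-px span: 646.0000 × 3876 ≈ 2503896 px.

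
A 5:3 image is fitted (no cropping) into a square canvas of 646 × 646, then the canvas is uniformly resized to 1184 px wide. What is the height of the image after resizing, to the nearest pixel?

Fitted into 646×646, the image spans the width; its height is 646 × 3/5 ≈ 387.60 px.
Resizing to 1184 px wide multiplies everything by 1.8328: 387.60 → 710.40 px.

710 px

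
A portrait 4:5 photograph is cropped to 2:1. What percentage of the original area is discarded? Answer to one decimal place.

The width stays; only height is cut (since 2:1 is wider than portrait 4:5).
Fraction kept = (0.800)/(2.000) ≈ 40.00%, so 60.00% is lost.

60.0%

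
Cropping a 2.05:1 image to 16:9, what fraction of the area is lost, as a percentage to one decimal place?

Going from 2.05:1 to 16:9 means cutting width while keeping height.
Area ratio = (1.778)/(2.050) = 86.72%; the remaining 13.28% is cropped out.

13.3%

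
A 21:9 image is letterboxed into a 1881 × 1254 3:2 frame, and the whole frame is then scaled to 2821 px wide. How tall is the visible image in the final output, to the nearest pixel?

1209 px

Fitted into 1881×1254, the image spans the width; its height is 1881 × 9/21 ≈ 806.14 px.
The frame scales by 2821/1881 = 1.4997; 806.14 × 1.4997 ≈ 1209.00 px.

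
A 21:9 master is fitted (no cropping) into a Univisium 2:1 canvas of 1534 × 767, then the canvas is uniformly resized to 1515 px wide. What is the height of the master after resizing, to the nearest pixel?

Fitted into 1534×767, the master spans the width; its height is 1534 × 9/21 ≈ 657.43 px.
Resizing to 1515 px wide multiplies everything by 0.9876: 657.43 → 649.29 px.

649 px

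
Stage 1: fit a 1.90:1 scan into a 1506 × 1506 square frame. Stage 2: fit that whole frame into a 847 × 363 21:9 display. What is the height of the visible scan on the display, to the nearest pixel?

191 px

1.90:1 in 1506×1506: fills the width, so the scan is 1506.00 × 792.63.
Second fit — the square canvas into 847×363 spans the height: 363.00 × 363.00 (×0.2410 from 1506×1506).
Applying the same ×0.2410: 792.63 → 191.05.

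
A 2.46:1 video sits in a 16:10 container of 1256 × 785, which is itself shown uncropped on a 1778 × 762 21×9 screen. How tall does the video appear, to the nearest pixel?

First fit — 2.46:1 into 1256×785 spans the width: 1256.00 × 510.57.
The 16:10 canvas is height-limited in 1778×762, giving 1219.20 × 762.00; scale factor 0.9707.
So the video's height is 510.57 × 0.9707 ≈ 495.61.

496 px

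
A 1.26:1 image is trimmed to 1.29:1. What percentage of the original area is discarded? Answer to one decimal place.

2.3%

Going from 1.26:1 to 1.29:1 means cutting height while keeping width.
(1.260)/(1.290) ≈ 0.977 of the area survives, leaving 2.33% discarded.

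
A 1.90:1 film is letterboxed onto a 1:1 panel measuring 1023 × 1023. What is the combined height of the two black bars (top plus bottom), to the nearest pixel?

Since 1.900 > 1.000, the film is width-limited.
Content height = 1023 / 1.900 ≈ 538.42 px.
1023 − 538.42 = 484.58 px of bars.

485 px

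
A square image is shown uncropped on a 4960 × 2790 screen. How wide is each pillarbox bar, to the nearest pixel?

square is narrower than 16:9, so it spans the full height.
The image is 2790 × 1/1 ≈ 2790.00 px wide.
4960 − 2790.00 = 2170.00 px of bars (1085.00 each).

1085 px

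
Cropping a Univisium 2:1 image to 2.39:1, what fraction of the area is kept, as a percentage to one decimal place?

Going from Univisium 2:1 to 2.39:1 means cutting height while keeping width.
Area ratio = (2.000)/(2.390) = 83.68% retained.

83.7%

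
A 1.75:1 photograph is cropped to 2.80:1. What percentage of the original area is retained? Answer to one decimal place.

2.80:1 is wider than 1.75:1, so the crop keeps the full width and trims the height.
Area ratio = (1.750)/(2.800) = 62.50% retained.

62.5%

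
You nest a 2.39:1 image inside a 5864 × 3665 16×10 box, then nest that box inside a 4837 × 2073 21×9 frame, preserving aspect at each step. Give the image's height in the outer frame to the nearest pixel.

2.39:1 in 5864×3665: fills the width, so the image is 5864.00 × 2453.56.
The 16×10 canvas is height-limited in 4837×2073, giving 3316.80 × 2073.00; scale factor 0.5656.
So the image's height is 2453.56 × 0.5656 ≈ 1387.78.

1388 px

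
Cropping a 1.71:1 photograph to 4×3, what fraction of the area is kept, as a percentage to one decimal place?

78.0%

The height stays; only width is cut (since 4×3 is narrower than 1.71:1).
Area ratio = (1.333)/(1.710) = 77.97% retained.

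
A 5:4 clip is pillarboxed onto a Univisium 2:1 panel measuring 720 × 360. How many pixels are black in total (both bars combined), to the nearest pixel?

5:4 (1.250) < Univisium 2:1 (2.000), so the clip fills the height.
The clip is 360 × 5/4 ≈ 450.0000 px wide.
Black = 720 − 450.0000 = 270.0000 px.
That's 270.0000 × 360 ≈ 97200 black pixels.

97200 pixels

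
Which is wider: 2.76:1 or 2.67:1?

2.76 and 2.67; 2.76 > 2.67.

2.76:1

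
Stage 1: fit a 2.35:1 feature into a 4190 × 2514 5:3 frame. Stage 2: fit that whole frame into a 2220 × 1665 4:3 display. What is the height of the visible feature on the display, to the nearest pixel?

Inside the 4190×2514 canvas the feature is width-limited at 4190.00 × 1782.98.
5:3 in 2220×1665: fills the width, so the intermediate becomes 2220.00 × 1332.00 — a scale of ×0.5298.
The feature scales with it: height 1782.98 × 0.5298 ≈ 944.68.

945 px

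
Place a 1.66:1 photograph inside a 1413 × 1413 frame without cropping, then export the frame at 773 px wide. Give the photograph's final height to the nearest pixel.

In the 1413×1413 frame the photograph fills the width: height = 1413 / 1.660 ≈ 851.20 px.
Scaling 1413 → 773 is ×0.5471, so the height becomes 851.20 × 0.5471 ≈ 465.66 px.

466 px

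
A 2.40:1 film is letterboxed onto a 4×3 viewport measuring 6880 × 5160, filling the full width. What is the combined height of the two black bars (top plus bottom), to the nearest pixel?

Content height = 6880 / 2.400 ≈ 2866.67 px.
Leftover height: 5160 − 2866.67 = 2293.33 px.

2293 px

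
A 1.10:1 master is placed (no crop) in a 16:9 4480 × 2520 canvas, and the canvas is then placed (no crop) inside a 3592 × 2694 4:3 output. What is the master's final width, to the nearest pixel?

2223 px

1.10:1 in 4480×2520: fills the height, so the master is 2772.00 × 2520.00.
The 16:9 canvas is width-limited in 3592×2694, giving 3592.00 × 2020.50; scale factor 0.8018.
The master scales with it: width 2772.00 × 0.8018 ≈ 2222.55.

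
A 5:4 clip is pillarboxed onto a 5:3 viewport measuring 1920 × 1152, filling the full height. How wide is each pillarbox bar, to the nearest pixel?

Content width = 1152 × 5/4 ≈ 1440.00 px.
1920 − 1440.00 = 480.00 px of bars (240.00 each).

240 px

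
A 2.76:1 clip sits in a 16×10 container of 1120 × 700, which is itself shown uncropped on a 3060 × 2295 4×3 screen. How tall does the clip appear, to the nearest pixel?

1109 px

Inside the 1120×700 canvas the clip is width-limited at 1120.00 × 405.80.
16×10 in 3060×2295: fills the width, so the intermediate becomes 3060.00 × 1912.50 — a scale of ×2.7321.
The clip scales with it: height 405.80 × 2.7321 ≈ 1108.70.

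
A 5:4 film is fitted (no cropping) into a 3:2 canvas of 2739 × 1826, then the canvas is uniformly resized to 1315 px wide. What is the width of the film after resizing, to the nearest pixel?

At 2739×1826 the film is height-limited, so width = 1826 × 5/4 ≈ 2282.50 px.
Resizing to 1315 px wide multiplies everything by 0.4801: 2282.50 → 1095.83 px.

1096 px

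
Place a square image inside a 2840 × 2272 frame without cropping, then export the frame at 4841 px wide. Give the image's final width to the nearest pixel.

In the 2840×2272 frame the image fills the height: width = 2272 × 1/1 ≈ 2272.00 px.
Resizing to 4841 px wide multiplies everything by 1.7046: 2272.00 → 3872.80 px.

3873 px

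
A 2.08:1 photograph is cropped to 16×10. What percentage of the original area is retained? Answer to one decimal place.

The height stays; only width is cut (since 16×10 is narrower than 2.08:1).
(1.600)/(2.080) ≈ 0.769 of the area survives.

76.9%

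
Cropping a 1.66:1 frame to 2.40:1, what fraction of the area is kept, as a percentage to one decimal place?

69.2%

2.40:1 is wider than 1.66:1, so the crop keeps the full width and trims the height.
Fraction kept = (1.660)/(2.400) ≈ 69.17%.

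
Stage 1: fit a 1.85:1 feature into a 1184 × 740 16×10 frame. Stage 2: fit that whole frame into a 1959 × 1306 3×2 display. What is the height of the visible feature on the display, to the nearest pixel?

1059 px

First fit — 1.85:1 into 1184×740 spans the width: 1184.00 × 640.00.
Second fit — the 16×10 canvas into 1959×1306 spans the width: 1959.00 × 1224.38 (×1.6546 from 1184×740).
The feature scales with it: height 640.00 × 1.6546 ≈ 1058.92.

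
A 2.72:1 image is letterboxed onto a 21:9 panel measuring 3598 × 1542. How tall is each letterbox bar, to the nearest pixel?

2.72:1 (2.720) > 21:9 (2.333), so the image fills the width.
Content height = 3598 / 2.720 ≈ 1322.79 px.
1542 − 1322.79 = 219.21 px of bars (109.60 each).

110 px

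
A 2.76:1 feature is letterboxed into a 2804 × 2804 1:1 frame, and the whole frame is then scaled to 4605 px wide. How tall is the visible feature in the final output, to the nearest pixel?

1668 px

Fitted into 2804×2804, the feature spans the width; its height is 2804 / 2.760 ≈ 1015.94 px.
Resizing to 4605 px wide multiplies everything by 1.6423: 1015.94 → 1668.48 px.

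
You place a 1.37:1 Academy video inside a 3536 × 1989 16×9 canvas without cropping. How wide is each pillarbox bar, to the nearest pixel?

1.37:1 Academy (1.370) < 16×9 (1.778), so the video fills the height.
That makes the image 2724.93 px wide (1989 × 1.370).
Leftover width: 3536 − 2724.93 = 811.07 px → 405.54 each side.

406 px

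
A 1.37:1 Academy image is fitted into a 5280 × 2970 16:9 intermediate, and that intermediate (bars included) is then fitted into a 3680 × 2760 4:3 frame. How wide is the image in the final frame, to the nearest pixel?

2836 px

Inside the 5280×2970 canvas the image is height-limited at 4068.90 × 2970.00.
Second fit — the 16:9 canvas into 3680×2760 spans the width: 3680.00 × 2070.00 (×0.6970 from 5280×2970).
The image scales with it: width 4068.90 × 0.6970 ≈ 2835.90.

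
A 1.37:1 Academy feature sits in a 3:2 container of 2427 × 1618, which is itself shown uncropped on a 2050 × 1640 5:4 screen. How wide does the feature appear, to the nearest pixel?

1872 px

Inside the 2427×1618 canvas the feature is height-limited at 2216.66 × 1618.00.
3:2 in 2050×1640: fills the width, so the intermediate becomes 2050.00 × 1366.67 — a scale of ×0.8447.
Applying the same ×0.8447: 2216.66 → 1872.33.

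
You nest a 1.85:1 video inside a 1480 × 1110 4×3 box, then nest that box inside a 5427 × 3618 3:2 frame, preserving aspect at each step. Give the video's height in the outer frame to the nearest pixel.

2608 px

1.85:1 in 1480×1110: fills the width, so the video is 1480.00 × 800.00.
Second fit — the 4×3 canvas into 5427×3618 spans the height: 4824.00 × 3618.00 (×3.2595 from 1480×1110).
So the video's height is 800.00 × 3.2595 ≈ 2607.57.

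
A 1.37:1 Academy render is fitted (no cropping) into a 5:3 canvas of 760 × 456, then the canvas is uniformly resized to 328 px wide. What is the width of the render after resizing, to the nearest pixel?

270 px

At 760×456 the render is height-limited, so width = 456 × 1.370 ≈ 624.72 px.
Scaling 760 → 328 is ×0.4316, so the width becomes 624.72 × 0.4316 ≈ 269.62 px.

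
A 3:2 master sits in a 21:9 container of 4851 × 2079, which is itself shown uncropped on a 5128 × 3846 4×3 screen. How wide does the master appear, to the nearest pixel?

Inside the 4851×2079 canvas the master is height-limited at 3118.50 × 2079.00.
Second fit — the 21:9 canvas into 5128×3846 spans the width: 5128.00 × 2197.71 (×1.0571 from 4851×2079).
So the master's width is 3118.50 × 1.0571 ≈ 3296.57.

3297 px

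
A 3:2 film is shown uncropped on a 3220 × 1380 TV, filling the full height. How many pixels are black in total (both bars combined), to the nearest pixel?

Content width = 1380 × 3/2 ≈ 2070.0000 px.
3220 − 2070.0000 = 1150.0000 px of bars.
Bar area = 1150.0000 × 1380 ≈ 1587000 px.

1587000 pixels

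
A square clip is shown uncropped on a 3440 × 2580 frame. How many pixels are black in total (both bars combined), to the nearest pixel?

2218800 pixels

Since 1.000 < 1.333, the clip is height-limited.
The clip is 2580 × 1/1 ≈ 2580.0000 px wide.
Leftover width: 3440 − 2580.0000 = 860.0000 px.
That's 860.0000 × 2580 ≈ 2218800 black pixels.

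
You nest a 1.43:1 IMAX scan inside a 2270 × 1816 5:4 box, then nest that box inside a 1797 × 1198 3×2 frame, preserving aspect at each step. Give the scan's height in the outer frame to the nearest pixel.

Inside the 2270×1816 canvas the scan is width-limited at 2270.00 × 1587.41.
5:4 in 1797×1198: fills the height, so the intermediate becomes 1497.50 × 1198.00 — a scale of ×0.6597.
The scan scales with it: height 1587.41 × 0.6597 ≈ 1047.20.

1047 px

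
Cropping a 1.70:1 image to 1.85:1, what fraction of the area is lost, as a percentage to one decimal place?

8.1%

1.85:1 is wider than 1.70:1, so the crop keeps the full width and trims the height.
(1.700)/(1.850) ≈ 0.919 of the area survives, leaving 8.11% discarded.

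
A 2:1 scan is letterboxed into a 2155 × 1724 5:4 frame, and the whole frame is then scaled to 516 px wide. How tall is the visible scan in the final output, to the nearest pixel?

258 px

Fitted into 2155×1724, the scan spans the width; its height is 2155 × 1/2 ≈ 1077.50 px.
The frame scales by 516/2155 = 0.2394; 1077.50 × 0.2394 ≈ 258.00 px.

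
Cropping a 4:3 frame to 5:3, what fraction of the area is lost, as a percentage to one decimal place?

Going from 4:3 to 5:3 means cutting height while keeping width.
Area ratio = (1.333)/(1.667) = 80.00%; the remaining 20.00% is cropped out.

20.0%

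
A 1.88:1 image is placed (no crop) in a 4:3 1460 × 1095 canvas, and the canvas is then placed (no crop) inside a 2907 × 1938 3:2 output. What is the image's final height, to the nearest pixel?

1.88:1 in 1460×1095: fills the width, so the image is 1460.00 × 776.60.
4:3 in 2907×1938: fills the height, so the intermediate becomes 2584.00 × 1938.00 — a scale of ×1.7699.
The image scales with it: height 776.60 × 1.7699 ≈ 1374.47.

1374 px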